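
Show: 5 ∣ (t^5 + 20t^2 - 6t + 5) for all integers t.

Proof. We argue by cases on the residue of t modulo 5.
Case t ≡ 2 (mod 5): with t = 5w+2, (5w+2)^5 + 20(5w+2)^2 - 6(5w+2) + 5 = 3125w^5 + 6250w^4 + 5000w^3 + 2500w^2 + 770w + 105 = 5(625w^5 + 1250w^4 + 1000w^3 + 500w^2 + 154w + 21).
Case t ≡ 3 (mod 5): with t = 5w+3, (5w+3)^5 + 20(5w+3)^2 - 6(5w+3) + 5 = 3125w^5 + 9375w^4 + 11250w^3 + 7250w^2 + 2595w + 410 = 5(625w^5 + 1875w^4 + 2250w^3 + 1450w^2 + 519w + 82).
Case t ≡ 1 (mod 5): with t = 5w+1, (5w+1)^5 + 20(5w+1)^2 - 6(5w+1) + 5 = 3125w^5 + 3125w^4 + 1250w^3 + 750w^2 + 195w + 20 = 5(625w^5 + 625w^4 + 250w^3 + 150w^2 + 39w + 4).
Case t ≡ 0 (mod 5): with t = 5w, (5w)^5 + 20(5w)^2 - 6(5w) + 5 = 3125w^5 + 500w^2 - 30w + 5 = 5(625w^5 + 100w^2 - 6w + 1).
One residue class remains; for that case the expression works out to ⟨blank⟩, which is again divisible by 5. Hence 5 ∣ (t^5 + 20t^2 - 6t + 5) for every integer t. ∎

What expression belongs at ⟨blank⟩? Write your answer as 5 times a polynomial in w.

5(625w^5 + 2500w^4 + 4000w^3 + 3300w^2 + 1434w + 265)

Only t ≡ 4 (mod 5) is unaccounted for. Put t = 5w+4:
(5w+4)^5 + 20(5w+4)^2 - 6(5w+4) + 5 expands to 3125w^5 + 12500w^4 + 20000w^3 + 16500w^2 + 7170w + 1325,
and factoring out 5 leaves 5(625w^5 + 2500w^4 + 4000w^3 + 3300w^2 + 1434w + 265).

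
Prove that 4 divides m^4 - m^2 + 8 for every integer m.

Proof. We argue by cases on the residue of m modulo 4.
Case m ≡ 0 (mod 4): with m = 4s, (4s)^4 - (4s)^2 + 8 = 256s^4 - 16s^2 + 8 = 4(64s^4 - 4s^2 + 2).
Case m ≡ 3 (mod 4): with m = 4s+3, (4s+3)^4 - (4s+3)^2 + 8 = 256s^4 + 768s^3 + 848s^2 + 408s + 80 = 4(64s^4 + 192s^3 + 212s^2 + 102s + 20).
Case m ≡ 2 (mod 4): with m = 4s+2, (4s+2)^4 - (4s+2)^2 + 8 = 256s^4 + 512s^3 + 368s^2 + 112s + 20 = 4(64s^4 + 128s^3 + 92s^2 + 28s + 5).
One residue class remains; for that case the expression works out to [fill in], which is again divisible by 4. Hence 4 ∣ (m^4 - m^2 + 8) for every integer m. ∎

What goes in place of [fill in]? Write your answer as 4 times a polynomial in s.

Only m ≡ 1 (mod 4) is unaccounted for. Put m = 4s+1:
(4s+1)^4 - (4s+1)^2 + 8 expands to 256s^4 + 256s^3 + 80s^2 + 8s + 8,
and factoring out 4 leaves 4(64s^4 + 64s^3 + 20s^2 + 2s + 2).

4(64s^4 + 64s^3 + 20s^2 + 2s + 2)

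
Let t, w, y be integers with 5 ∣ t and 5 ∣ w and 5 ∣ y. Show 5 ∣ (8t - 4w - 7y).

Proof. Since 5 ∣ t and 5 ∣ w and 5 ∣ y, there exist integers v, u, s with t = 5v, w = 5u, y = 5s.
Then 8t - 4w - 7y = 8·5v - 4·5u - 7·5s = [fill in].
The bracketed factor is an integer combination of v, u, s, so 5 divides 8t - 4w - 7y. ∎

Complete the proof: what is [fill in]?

5(-7s - 4u + 8v)

Each term has a factor of 5: 8·5v - 4·5u - 7·5s = 5·(-7s - 4u + 8v).
Since -7s - 4u + 8v is an integer, 5 ∣ (8t - 4w - 7y).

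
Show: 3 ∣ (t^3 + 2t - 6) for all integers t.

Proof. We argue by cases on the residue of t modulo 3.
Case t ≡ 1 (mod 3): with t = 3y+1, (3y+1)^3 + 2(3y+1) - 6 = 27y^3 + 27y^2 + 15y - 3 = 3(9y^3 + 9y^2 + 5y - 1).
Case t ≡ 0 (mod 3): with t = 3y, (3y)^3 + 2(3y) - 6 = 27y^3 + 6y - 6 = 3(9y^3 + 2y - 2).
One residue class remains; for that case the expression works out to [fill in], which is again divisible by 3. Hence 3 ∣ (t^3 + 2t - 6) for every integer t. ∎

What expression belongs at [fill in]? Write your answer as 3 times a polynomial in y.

3(9y^3 + 18y^2 + 14y + 2)

The residues treated are {1, 0}, so the missing case is t ≡ 2 (mod 3); write t = 3y+2.
Then (3y+2)^3 + 2(3y+2) - 6 = 27y^3 + 54y^2 + 42y + 6 = 3(9y^3 + 18y^2 + 14y + 2).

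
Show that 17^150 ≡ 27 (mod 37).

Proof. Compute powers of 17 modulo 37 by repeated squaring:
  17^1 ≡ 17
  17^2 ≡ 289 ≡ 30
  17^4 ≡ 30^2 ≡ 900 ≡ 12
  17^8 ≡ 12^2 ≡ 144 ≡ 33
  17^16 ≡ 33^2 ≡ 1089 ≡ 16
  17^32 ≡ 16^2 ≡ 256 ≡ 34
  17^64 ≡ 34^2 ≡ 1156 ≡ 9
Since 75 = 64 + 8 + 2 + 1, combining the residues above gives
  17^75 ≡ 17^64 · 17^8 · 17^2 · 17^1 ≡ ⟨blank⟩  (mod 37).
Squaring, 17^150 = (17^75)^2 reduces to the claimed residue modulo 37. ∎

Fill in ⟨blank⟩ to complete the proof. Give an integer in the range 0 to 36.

29

Multiply the listed residues: 9 · 33 · 30 · 17 = 297 → 8910 → 151470.
Reducing modulo 37: 151470 = 4093·37 + 29, so 17^75 ≡ 29.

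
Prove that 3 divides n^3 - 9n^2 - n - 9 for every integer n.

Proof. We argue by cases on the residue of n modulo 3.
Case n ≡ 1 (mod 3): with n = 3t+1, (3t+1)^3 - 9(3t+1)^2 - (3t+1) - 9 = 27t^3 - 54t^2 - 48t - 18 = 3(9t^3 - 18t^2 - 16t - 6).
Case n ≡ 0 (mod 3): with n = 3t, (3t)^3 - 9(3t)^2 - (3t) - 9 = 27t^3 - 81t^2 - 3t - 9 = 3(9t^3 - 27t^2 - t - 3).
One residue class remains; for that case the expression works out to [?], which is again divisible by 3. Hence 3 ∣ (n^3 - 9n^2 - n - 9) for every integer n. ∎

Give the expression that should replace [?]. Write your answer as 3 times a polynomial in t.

3(9t^3 - 9t^2 - 25t - 13)

The residues treated are {1, 0}, so the missing case is n ≡ 2 (mod 3); write n = 3t+2.
Then (3t+2)^3 - 9(3t+2)^2 - (3t+2) - 9 = 27t^3 - 27t^2 - 75t - 39 = 3(9t^3 - 9t^2 - 25t - 13).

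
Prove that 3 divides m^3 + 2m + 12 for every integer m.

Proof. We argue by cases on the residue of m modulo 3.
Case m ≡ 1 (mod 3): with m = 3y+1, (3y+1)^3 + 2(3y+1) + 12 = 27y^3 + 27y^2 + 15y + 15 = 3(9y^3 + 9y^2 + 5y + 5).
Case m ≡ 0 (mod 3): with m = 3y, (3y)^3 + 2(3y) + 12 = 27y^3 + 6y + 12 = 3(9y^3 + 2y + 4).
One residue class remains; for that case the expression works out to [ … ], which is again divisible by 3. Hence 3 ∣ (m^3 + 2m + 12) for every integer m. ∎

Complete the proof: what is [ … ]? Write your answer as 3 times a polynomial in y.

Only m ≡ 2 (mod 3) is unaccounted for. Put m = 3y+2:
(3y+2)^3 + 2(3y+2) + 12 expands to 27y^3 + 54y^2 + 42y + 24,
and factoring out 3 leaves 3(9y^3 + 18y^2 + 14y + 8).

3(9y^3 + 18y^2 + 14y + 8)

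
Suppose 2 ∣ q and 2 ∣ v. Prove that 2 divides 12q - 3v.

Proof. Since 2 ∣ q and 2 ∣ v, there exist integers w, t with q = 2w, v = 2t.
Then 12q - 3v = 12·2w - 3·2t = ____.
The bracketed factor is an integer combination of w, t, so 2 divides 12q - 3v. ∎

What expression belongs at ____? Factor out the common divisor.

2(-3t + 12w)

Each term has a factor of 2: 12·2w - 3·2t = 2·(-3t + 12w).
Since -3t + 12w is an integer, 2 ∣ (12q - 3v).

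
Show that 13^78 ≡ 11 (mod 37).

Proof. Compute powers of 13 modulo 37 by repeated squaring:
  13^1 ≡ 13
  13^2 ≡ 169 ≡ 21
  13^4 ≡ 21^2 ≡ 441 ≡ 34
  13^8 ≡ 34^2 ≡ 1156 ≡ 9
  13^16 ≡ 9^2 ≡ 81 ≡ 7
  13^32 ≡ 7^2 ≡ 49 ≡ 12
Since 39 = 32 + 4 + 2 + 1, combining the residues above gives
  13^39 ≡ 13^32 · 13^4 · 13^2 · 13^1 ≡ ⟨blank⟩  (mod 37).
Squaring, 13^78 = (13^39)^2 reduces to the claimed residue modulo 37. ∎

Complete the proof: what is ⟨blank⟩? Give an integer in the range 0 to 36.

14

13^32 · 13^4 · 13^2 · 13^1 ≡ 12 · 34 · 21 · 13 = 111384.
111384 mod 37 = 14, so 13^39 ≡ 14 (mod 37).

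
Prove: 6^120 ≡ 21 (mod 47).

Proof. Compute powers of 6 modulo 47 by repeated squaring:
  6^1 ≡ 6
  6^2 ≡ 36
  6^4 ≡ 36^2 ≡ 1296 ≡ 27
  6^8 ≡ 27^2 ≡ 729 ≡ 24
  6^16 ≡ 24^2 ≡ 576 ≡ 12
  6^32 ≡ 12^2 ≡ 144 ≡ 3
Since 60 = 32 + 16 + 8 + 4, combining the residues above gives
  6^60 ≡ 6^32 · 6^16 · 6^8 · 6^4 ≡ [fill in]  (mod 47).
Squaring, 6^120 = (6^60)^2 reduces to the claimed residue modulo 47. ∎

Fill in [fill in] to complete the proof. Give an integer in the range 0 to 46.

16

6^32 · 6^16 · 6^8 · 6^4 ≡ 3 · 12 · 24 · 27 = 23328.
23328 mod 47 = 16, so 6^60 ≡ 16 (mod 47).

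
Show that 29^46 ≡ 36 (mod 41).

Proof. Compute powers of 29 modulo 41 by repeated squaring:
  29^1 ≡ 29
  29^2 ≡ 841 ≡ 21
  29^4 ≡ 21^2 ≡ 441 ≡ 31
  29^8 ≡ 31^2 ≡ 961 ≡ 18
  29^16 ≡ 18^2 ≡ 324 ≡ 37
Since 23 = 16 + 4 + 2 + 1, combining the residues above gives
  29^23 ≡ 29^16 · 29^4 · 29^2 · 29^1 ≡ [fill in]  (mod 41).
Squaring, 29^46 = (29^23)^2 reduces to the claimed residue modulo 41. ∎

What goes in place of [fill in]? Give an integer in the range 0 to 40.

6

Multiply the listed residues: 37 · 31 · 21 · 29 = 1147 → 24087 → 698523.
Reducing modulo 41: 698523 = 17037·41 + 6, so 29^23 ≡ 6.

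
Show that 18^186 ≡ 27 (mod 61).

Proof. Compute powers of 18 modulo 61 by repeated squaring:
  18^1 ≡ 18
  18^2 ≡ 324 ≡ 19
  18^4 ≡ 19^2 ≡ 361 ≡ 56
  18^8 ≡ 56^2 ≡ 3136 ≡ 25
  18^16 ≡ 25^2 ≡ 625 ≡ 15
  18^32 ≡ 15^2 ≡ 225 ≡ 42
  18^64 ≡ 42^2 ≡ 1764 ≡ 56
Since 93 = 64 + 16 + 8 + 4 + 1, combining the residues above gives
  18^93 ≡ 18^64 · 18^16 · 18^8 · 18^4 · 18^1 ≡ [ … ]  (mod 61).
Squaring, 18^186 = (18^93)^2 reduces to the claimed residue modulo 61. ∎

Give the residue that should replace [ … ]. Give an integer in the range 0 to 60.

18^64 · 18^16 · 18^8 · 18^4 · 18^1 ≡ 56 · 15 · 25 · 56 · 18 = 21168000.
21168000 mod 61 = 24, so 18^93 ≡ 24 (mod 61).

24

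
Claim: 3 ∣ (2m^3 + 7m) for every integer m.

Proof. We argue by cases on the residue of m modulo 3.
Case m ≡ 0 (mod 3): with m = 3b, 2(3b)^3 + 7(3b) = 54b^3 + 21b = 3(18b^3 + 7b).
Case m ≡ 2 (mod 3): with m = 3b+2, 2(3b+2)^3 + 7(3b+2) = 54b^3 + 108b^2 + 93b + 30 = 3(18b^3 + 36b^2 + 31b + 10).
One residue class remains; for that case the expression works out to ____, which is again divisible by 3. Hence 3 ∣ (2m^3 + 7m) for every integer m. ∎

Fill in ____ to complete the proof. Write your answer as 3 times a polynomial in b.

Only m ≡ 1 (mod 3) is unaccounted for. Put m = 3b+1:
2(3b+1)^3 + 7(3b+1) expands to 54b^3 + 54b^2 + 39b + 9,
and factoring out 3 leaves 3(18b^3 + 18b^2 + 13b + 3).

3(18b^3 + 18b^2 + 13b + 3)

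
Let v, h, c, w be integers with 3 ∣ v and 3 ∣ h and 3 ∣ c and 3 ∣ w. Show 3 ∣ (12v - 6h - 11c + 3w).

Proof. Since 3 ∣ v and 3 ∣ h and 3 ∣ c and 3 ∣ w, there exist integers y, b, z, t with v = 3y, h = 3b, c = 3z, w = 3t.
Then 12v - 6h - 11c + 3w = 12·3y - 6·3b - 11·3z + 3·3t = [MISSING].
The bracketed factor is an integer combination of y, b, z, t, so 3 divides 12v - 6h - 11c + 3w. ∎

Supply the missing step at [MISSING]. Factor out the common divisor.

3(-6b + 3t + 12y - 11z)

Pull the common 3 out of every term: 12·3y - 6·3b - 11·3z + 3·3t = 3(-6b + 3t + 12y - 11z).
-6b + 3t + 12y - 11z is an integer, which exhibits the divisibility.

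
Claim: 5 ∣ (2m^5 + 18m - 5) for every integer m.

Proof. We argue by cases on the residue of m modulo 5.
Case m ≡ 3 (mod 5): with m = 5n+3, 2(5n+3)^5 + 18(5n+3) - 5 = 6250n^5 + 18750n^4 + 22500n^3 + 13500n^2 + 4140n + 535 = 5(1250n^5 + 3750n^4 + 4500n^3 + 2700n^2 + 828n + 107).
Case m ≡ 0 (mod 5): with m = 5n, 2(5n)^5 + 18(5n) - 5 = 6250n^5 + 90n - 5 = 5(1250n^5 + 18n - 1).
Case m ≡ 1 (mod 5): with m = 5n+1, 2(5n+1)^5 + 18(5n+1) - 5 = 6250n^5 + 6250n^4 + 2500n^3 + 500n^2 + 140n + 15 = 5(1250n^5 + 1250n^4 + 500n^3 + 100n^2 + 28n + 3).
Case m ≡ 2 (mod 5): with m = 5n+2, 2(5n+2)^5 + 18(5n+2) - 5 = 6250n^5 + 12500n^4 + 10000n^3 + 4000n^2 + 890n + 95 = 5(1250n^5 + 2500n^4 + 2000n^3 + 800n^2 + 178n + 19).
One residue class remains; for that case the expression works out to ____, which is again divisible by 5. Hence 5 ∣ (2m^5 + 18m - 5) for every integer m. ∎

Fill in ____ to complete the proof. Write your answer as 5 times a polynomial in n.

The residues treated are {3, 0, 1, 2}, so the missing case is m ≡ 4 (mod 5); write m = 5n+4.
Then 2(5n+4)^5 + 18(5n+4) - 5 = 6250n^5 + 25000n^4 + 40000n^3 + 32000n^2 + 12890n + 2115 = 5(1250n^5 + 5000n^4 + 8000n^3 + 6400n^2 + 2578n + 423).

5(1250n^5 + 5000n^4 + 8000n^3 + 6400n^2 + 2578n + 423)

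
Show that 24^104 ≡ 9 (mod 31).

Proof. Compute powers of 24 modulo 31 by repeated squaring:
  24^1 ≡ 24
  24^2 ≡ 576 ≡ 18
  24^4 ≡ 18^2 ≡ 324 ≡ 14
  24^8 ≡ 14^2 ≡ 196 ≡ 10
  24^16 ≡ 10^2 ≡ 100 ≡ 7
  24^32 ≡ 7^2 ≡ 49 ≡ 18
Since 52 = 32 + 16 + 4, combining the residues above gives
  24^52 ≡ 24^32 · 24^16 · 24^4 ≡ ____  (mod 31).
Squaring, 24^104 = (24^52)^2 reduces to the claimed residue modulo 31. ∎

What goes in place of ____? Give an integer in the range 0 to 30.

28

Multiply the listed residues: 18 · 7 · 14 = 126 → 1764.
Reducing modulo 31: 1764 = 56·31 + 28, so 24^52 ≡ 28.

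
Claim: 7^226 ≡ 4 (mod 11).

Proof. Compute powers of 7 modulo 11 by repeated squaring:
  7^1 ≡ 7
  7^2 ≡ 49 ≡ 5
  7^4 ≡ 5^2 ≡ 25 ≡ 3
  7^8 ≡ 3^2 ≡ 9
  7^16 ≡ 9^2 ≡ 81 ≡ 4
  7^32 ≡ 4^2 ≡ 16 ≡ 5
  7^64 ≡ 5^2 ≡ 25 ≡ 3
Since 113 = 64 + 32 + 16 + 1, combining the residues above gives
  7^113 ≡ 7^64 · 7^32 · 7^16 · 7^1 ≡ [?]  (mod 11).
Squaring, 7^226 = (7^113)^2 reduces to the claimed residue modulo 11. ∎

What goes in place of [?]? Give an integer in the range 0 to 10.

2

7^64 · 7^32 · 7^16 · 7^1 ≡ 3 · 5 · 4 · 7 = 420.
420 mod 11 = 2, so 7^113 ≡ 2 (mod 11).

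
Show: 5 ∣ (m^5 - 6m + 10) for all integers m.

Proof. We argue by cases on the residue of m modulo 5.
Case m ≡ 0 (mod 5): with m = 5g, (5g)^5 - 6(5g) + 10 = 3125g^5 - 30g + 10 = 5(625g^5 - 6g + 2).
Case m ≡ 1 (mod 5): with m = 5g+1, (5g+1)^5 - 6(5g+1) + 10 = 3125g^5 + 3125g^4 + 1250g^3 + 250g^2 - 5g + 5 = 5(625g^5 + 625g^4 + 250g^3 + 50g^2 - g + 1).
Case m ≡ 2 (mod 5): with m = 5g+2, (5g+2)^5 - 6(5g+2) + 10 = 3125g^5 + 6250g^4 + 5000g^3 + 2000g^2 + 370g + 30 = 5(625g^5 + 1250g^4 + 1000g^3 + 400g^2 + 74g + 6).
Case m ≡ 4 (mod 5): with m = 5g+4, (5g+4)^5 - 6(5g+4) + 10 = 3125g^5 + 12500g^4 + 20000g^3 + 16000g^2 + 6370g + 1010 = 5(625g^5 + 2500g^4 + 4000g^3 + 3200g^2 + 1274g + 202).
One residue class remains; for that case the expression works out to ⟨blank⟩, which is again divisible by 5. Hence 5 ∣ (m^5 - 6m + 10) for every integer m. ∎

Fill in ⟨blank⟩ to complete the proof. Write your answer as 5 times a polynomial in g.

The residues treated are {0, 1, 2, 4}, so the missing case is m ≡ 3 (mod 5); write m = 5g+3.
Then (5g+3)^5 - 6(5g+3) + 10 = 3125g^5 + 9375g^4 + 11250g^3 + 6750g^2 + 1995g + 235 = 5(625g^5 + 1875g^4 + 2250g^3 + 1350g^2 + 399g + 47).

5(625g^5 + 1875g^4 + 2250g^3 + 1350g^2 + 399g + 47)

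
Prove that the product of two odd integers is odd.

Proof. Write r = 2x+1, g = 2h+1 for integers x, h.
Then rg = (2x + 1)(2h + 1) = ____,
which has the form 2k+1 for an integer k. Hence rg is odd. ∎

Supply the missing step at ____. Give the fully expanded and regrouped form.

2(2hx + h + x) + 1

(2x + 1)(2h + 1) = 4hx + 2h + 2x + 1
= 2(2hx + h + x) + 1.
Since 2hx + h + x is an integer, the product is of the form 2k+1 for an integer k.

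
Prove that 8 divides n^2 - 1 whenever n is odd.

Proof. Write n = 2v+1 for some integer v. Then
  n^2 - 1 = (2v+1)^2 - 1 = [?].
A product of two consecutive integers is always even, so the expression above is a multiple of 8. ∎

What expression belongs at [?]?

(2v+1)^2 - 1 = 4v^2 + 4v + 1 - 1 = 4v^2 + 4v = 4v(v+1).
Since v and v+1 are consecutive, v(v+1) is even, and 4·(even) is a multiple of 8.

4v(v + 1)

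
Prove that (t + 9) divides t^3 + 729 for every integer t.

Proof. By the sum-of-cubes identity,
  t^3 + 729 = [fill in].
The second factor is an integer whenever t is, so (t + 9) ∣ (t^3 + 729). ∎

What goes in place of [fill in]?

Polynomial division of t^3 + 729 by t + 9 leaves remainder 0 and quotient t^2 - 9t + 81.
Hence t^3 + 729 = (t + 9)(t^2 - 9t + 81).

(t + 9)(t^2 - 9t + 81)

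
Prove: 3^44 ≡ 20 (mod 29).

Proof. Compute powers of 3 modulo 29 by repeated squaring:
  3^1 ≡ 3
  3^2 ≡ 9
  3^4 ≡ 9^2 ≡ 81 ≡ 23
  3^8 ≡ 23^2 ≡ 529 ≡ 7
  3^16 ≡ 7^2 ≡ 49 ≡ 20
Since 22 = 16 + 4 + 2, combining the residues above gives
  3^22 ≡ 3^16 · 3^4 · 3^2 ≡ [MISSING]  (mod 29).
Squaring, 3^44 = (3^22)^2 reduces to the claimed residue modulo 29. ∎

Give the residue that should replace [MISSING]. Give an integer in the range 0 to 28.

Multiply the listed residues: 20 · 23 · 9 = 460 → 4140.
Reducing modulo 29: 4140 = 142·29 + 22, so 3^22 ≡ 22.

22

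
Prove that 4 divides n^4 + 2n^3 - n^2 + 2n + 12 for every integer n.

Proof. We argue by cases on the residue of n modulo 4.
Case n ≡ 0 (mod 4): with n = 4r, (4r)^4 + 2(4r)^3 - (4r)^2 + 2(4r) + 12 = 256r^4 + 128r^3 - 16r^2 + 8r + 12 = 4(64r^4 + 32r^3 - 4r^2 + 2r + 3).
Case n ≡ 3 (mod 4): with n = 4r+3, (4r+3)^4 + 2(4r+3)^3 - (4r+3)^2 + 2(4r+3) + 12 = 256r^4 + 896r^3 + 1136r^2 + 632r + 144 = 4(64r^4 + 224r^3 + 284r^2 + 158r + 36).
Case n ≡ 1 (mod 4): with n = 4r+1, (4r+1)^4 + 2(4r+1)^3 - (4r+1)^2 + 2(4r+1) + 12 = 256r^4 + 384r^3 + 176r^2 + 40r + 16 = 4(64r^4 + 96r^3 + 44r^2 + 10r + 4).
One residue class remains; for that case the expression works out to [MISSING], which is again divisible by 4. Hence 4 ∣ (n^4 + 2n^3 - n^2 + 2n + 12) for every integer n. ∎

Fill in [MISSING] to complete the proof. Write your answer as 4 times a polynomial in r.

Only n ≡ 2 (mod 4) is unaccounted for. Put n = 4r+2:
(4r+2)^4 + 2(4r+2)^3 - (4r+2)^2 + 2(4r+2) + 12 expands to 256r^4 + 640r^3 + 560r^2 + 216r + 44,
and factoring out 4 leaves 4(64r^4 + 160r^3 + 140r^2 + 54r + 11).

4(64r^4 + 160r^3 + 140r^2 + 54r + 11)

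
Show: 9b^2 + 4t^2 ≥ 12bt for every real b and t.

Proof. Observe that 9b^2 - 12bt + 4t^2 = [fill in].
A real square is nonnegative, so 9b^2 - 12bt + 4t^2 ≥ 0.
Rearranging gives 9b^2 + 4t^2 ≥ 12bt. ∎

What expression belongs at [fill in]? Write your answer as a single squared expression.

(3b - 2t)^2

9b^2 - 12bt + 4t^2 is a perfect-square trinomial: the outer terms are (3b)^2 and (2t)^2, and the cross term is -2·3b·2t.
So 9b^2 - 12bt + 4t^2 = (3b - 2t)^2 ≥ 0.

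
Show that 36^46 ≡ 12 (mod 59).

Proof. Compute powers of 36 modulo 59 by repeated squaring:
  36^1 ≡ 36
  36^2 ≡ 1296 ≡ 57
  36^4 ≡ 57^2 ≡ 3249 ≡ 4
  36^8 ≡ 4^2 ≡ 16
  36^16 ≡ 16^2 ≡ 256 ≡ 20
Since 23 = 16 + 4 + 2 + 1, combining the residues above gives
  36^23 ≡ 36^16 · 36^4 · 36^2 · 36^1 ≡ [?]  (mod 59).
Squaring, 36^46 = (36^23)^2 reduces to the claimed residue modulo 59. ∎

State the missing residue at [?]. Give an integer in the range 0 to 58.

Multiply the listed residues: 20 · 4 · 57 · 36 = 80 → 4560 → 164160.
Reducing modulo 59: 164160 = 2782·59 + 22, so 36^23 ≡ 22.

22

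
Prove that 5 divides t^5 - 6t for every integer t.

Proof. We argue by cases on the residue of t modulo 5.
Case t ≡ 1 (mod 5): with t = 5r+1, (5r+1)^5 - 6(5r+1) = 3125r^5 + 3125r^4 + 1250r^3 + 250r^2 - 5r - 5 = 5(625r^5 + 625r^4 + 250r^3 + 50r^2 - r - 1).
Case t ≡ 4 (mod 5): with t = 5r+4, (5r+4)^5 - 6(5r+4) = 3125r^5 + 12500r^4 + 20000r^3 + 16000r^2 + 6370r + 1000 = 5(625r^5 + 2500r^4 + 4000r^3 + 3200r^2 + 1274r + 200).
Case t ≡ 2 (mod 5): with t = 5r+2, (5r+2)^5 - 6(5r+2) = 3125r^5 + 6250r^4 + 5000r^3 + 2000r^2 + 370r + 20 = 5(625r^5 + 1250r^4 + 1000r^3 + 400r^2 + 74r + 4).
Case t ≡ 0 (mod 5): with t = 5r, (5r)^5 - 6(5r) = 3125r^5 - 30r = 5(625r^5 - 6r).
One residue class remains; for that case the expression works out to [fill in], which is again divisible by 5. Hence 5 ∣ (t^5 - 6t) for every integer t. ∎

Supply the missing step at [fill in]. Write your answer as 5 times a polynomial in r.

5(625r^5 + 1875r^4 + 2250r^3 + 1350r^2 + 399r + 45)

The residues treated are {1, 4, 2, 0}, so the missing case is t ≡ 3 (mod 5); write t = 5r+3.
Then (5r+3)^5 - 6(5r+3) = 3125r^5 + 9375r^4 + 11250r^3 + 6750r^2 + 1995r + 225 = 5(625r^5 + 1875r^4 + 2250r^3 + 1350r^2 + 399r + 45).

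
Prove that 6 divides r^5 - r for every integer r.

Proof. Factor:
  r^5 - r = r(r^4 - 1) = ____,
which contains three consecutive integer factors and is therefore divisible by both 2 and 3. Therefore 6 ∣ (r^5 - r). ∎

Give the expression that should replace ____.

(r - 1)r(r + 1)(r^2 + 1)

r^4 - 1 = (r^2 - 1)(r^2 + 1), and r^2 - 1 = (r-1)(r+1).
So r(r^4 - 1) = (r - 1)r(r + 1)(r^2 + 1).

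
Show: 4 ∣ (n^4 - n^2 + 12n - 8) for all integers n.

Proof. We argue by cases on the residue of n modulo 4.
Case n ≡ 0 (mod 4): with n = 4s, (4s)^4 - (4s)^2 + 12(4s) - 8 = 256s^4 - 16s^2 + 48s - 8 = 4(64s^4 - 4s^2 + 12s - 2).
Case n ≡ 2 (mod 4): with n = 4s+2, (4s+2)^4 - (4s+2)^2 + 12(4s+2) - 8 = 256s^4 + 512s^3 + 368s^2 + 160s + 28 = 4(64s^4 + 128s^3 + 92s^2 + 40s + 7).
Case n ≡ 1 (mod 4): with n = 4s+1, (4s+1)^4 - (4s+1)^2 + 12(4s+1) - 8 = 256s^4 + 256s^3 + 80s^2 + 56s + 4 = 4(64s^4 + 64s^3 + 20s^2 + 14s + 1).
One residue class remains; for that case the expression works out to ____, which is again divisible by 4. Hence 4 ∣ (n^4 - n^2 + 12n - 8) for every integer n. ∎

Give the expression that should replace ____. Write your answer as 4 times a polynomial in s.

Only n ≡ 3 (mod 4) is unaccounted for. Put n = 4s+3:
(4s+3)^4 - (4s+3)^2 + 12(4s+3) - 8 expands to 256s^4 + 768s^3 + 848s^2 + 456s + 100,
and factoring out 4 leaves 4(64s^4 + 192s^3 + 212s^2 + 114s + 25).

4(64s^4 + 192s^3 + 212s^2 + 114s + 25)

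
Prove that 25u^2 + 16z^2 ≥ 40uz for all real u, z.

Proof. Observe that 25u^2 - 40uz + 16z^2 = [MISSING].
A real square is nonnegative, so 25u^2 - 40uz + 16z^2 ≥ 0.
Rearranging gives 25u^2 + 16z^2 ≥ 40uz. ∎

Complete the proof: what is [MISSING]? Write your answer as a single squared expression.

(5u - 4z)^2

The leading and trailing coefficients are 5^2 and 4^2, and 40 = 2·5·4, so the trinomial is (5u - 4z)^2.
Hence 25u^2 - 40uz + 16z^2 ≥ 0.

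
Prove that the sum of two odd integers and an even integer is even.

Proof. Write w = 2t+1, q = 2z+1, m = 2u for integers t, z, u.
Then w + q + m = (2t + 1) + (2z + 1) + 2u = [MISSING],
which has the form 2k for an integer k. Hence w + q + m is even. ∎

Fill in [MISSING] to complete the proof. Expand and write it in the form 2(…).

Expanding: (2t + 1) + (2z + 1) + 2u = 2t + 2u + 2z + 2.
Every term is even; pulling out the factor of 2 gives 2(t + u + z + 1).

2(t + u + z + 1)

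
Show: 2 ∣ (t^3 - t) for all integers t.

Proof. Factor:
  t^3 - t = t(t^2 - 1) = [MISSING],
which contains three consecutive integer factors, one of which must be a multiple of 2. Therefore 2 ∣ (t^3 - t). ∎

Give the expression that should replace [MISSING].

t(t^2 - 1) = t(t - 1)(t + 1) = (t - 1)t(t + 1).
These three factors are consecutive integers, so their product is divisible by 2.

(t - 1)t(t + 1)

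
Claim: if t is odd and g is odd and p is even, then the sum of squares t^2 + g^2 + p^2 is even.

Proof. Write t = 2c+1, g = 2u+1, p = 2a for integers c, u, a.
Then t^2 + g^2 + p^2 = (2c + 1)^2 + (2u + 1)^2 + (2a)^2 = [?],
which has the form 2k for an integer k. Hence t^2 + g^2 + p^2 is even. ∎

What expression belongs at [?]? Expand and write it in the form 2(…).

Expanding: (2c + 1)^2 + (2u + 1)^2 + (2a)^2 = 4a^2 + 4c^2 + 4c + 4u^2 + 4u + 2.
Every term is even; pulling out the factor of 2 gives 2(2a^2 + 2c^2 + 2c + 2u^2 + 2u + 1).

2(2a^2 + 2c^2 + 2c + 2u^2 + 2u + 1)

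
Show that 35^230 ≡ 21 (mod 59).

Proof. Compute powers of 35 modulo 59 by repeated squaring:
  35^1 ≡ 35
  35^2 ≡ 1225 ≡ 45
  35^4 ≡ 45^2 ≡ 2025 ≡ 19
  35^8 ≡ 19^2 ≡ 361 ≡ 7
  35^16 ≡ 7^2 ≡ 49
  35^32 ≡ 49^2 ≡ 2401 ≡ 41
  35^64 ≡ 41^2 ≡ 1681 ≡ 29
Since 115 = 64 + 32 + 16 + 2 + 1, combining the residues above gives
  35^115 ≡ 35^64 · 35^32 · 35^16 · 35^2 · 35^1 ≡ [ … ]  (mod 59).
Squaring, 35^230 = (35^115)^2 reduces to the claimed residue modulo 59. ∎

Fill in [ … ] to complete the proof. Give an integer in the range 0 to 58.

27

Multiply the listed residues: 29 · 41 · 49 · 45 · 35 = 1189 → 58261 → 2621745 → 91761075.
Reducing modulo 59: 91761075 = 1555272·59 + 27, so 35^115 ≡ 27.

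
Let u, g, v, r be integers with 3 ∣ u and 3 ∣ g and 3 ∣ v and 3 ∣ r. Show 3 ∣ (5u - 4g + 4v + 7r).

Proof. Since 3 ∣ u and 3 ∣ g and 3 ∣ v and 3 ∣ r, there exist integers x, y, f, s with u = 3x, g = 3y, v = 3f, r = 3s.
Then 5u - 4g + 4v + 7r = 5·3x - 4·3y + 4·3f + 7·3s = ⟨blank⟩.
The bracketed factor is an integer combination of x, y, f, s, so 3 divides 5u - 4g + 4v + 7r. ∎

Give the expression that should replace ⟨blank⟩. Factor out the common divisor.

3(4f + 7s + 5x - 4y)

Pull the common 3 out of every term: 5·3x - 4·3y + 4·3f + 7·3s = 3(4f + 7s + 5x - 4y).
4f + 7s + 5x - 4y is an integer, which exhibits the divisibility.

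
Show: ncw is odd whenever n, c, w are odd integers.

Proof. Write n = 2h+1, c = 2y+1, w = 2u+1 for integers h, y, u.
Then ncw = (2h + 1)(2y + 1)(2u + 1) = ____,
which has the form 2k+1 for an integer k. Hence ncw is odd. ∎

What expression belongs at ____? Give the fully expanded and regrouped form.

2(4huy + 2hu + 2hy + h + 2uy + u + y) + 1

Expanding: (2h + 1)(2y + 1)(2u + 1) = 8huy + 4hu + 4hy + 2h + 4uy + 2u + 2y + 1.
Every term except the constant is even, so this is 2(4huy + 2hu + 2hy + h + 2uy + u + y) + 1,
and 4huy + 2hu + 2hy + h + 2uy + u + y ∈ ℤ gives the required form.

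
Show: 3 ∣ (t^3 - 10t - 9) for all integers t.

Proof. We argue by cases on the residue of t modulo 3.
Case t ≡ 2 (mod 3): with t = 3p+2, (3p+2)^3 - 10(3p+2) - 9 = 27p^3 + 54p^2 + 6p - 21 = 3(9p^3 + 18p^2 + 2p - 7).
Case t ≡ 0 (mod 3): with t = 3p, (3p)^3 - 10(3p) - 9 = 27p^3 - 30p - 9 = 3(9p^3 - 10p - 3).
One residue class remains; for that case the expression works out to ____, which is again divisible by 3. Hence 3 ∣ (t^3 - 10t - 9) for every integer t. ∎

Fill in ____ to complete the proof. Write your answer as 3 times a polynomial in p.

Only t ≡ 1 (mod 3) is unaccounted for. Put t = 3p+1:
(3p+1)^3 - 10(3p+1) - 9 expands to 27p^3 + 27p^2 - 21p - 18,
and factoring out 3 leaves 3(9p^3 + 9p^2 - 7p - 6).

3(9p^3 + 9p^2 - 7p - 6)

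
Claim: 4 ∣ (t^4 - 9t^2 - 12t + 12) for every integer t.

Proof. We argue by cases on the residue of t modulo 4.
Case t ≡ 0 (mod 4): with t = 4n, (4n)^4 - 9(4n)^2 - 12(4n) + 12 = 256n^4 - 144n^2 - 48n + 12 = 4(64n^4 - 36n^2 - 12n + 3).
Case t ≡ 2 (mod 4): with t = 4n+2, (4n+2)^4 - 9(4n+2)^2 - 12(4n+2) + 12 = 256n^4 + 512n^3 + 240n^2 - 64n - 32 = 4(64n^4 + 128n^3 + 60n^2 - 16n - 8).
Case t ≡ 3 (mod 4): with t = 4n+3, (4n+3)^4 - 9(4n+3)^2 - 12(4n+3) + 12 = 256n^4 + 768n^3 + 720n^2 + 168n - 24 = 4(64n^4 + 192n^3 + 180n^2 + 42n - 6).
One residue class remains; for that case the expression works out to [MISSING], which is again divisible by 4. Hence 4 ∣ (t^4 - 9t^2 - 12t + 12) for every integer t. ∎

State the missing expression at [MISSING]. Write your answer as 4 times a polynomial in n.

4(64n^4 + 64n^3 - 12n^2 - 26n - 2)

Only t ≡ 1 (mod 4) is unaccounted for. Put t = 4n+1:
(4n+1)^4 - 9(4n+1)^2 - 12(4n+1) + 12 expands to 256n^4 + 256n^3 - 48n^2 - 104n - 8,
and factoring out 4 leaves 4(64n^4 + 64n^3 - 12n^2 - 26n - 2).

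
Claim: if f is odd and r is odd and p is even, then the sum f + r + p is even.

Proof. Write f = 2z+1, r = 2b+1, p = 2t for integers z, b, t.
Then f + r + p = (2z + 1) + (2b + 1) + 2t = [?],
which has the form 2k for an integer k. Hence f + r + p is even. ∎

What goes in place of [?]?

2(b + t + z + 1)

Expanding: (2z + 1) + (2b + 1) + 2t = 2b + 2t + 2z + 2.
Every term is even; pulling out the factor of 2 gives 2(b + t + z + 1).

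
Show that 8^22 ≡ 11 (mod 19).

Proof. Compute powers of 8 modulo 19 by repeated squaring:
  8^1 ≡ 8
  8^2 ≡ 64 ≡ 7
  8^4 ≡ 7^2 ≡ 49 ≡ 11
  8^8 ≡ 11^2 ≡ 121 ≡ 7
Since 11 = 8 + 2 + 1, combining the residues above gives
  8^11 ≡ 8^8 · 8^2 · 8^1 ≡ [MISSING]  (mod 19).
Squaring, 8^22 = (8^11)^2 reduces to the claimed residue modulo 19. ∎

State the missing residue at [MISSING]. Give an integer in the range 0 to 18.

8^8 · 8^2 · 8^1 ≡ 7 · 7 · 8 = 392.
392 mod 19 = 12, so 8^11 ≡ 12 (mod 19).

12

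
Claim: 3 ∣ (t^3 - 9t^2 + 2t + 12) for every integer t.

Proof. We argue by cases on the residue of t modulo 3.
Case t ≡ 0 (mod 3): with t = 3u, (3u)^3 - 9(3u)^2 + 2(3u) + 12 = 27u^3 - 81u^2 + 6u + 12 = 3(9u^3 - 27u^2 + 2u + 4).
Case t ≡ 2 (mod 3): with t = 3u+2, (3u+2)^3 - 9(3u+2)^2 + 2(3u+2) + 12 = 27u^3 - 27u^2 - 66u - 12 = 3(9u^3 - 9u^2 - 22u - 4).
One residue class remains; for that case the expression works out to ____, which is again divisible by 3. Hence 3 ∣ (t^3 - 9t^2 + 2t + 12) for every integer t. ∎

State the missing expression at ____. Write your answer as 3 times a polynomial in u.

3(9u^3 - 18u^2 - 13u + 2)

Only t ≡ 1 (mod 3) is unaccounted for. Put t = 3u+1:
(3u+1)^3 - 9(3u+1)^2 + 2(3u+1) + 12 expands to 27u^3 - 54u^2 - 39u + 6,
and factoring out 3 leaves 3(9u^3 - 18u^2 - 13u + 2).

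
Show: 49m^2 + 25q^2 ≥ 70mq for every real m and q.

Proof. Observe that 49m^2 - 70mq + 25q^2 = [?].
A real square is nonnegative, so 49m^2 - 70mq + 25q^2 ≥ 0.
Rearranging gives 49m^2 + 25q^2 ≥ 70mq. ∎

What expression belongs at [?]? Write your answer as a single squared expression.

The leading and trailing coefficients are 7^2 and 5^2, and 70 = 2·7·5, so the trinomial is (7m - 5q)^2.
Hence 49m^2 - 70mq + 25q^2 ≥ 0.

(7m - 5q)^2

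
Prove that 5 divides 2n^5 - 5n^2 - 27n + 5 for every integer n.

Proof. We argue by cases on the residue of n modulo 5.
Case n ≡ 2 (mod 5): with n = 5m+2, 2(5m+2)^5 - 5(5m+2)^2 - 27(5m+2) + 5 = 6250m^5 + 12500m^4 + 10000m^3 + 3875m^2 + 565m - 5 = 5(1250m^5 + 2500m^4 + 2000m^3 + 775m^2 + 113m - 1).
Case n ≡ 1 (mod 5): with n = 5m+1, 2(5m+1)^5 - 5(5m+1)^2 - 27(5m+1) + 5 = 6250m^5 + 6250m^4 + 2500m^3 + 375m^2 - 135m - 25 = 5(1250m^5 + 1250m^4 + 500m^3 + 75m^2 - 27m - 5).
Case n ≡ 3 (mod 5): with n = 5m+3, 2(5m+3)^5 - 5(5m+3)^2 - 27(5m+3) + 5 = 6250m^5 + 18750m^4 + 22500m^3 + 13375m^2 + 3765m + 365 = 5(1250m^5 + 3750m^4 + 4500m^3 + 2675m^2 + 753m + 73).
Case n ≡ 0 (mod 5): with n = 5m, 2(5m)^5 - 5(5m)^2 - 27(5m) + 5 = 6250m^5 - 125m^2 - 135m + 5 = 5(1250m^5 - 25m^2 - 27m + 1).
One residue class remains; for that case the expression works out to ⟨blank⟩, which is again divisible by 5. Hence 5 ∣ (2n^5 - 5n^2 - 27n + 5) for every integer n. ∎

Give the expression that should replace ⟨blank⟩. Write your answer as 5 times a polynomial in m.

The residues treated are {2, 1, 3, 0}, so the missing case is n ≡ 4 (mod 5); write n = 5m+4.
Then 2(5m+4)^5 - 5(5m+4)^2 - 27(5m+4) + 5 = 6250m^5 + 25000m^4 + 40000m^3 + 31875m^2 + 12465m + 1865 = 5(1250m^5 + 5000m^4 + 8000m^3 + 6375m^2 + 2493m + 373).

5(1250m^5 + 5000m^4 + 8000m^3 + 6375m^2 + 2493m + 373)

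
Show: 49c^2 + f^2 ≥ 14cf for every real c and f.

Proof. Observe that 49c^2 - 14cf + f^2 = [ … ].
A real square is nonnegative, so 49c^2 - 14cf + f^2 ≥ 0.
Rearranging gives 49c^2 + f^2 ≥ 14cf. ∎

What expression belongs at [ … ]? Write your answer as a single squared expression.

(7c - f)^2

The leading and trailing coefficients are 7^2 and 1^2, and 14 = 2·7·1, so the trinomial is (7c - f)^2.
Hence 49c^2 - 14cf + f^2 ≥ 0.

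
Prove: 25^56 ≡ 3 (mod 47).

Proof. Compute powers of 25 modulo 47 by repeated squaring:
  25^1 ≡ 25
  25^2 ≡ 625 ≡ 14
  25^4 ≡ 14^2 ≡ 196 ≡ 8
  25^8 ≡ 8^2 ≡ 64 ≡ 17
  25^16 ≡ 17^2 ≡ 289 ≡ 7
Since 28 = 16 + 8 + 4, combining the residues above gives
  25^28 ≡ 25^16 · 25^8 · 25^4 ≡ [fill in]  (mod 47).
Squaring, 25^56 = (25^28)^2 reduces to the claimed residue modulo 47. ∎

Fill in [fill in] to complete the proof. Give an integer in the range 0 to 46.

Multiply the listed residues: 7 · 17 · 8 = 119 → 952.
Reducing modulo 47: 952 = 20·47 + 12, so 25^28 ≡ 12.

12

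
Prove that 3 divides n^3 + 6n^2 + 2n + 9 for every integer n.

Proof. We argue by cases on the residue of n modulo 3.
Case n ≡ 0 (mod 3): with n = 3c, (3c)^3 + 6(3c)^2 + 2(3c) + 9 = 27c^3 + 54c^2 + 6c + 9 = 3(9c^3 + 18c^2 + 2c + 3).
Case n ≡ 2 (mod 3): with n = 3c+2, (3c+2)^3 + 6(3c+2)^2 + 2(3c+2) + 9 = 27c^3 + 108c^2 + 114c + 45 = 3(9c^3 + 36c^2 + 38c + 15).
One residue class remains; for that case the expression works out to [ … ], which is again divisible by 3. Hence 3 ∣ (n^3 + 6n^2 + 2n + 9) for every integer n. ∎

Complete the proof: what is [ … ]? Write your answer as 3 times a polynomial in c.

3(9c^3 + 27c^2 + 17c + 6)

Only n ≡ 1 (mod 3) is unaccounted for. Put n = 3c+1:
(3c+1)^3 + 6(3c+1)^2 + 2(3c+1) + 9 expands to 27c^3 + 81c^2 + 51c + 18,
and factoring out 3 leaves 3(9c^3 + 27c^2 + 17c + 6).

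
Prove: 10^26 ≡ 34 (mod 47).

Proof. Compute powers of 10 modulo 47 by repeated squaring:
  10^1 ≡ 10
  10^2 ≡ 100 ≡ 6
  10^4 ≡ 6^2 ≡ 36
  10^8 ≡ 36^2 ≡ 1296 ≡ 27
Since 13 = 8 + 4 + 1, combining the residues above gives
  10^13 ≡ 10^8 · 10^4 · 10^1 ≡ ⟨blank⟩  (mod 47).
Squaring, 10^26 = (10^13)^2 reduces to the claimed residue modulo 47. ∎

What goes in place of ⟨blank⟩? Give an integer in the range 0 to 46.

38

10^8 · 10^4 · 10^1 ≡ 27 · 36 · 10 = 9720.
9720 mod 47 = 38, so 10^13 ≡ 38 (mod 47).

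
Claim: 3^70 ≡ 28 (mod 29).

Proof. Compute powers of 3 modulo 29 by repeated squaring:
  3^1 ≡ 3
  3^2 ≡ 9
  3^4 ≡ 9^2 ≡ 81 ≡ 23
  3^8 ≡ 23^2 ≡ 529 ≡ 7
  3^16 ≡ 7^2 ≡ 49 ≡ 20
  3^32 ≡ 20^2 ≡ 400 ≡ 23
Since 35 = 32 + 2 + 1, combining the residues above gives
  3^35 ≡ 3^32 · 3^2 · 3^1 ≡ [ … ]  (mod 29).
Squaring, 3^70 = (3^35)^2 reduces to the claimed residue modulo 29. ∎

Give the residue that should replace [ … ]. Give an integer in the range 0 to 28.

Multiply the listed residues: 23 · 9 · 3 = 207 → 621.
Reducing modulo 29: 621 = 21·29 + 12, so 3^35 ≡ 12.

12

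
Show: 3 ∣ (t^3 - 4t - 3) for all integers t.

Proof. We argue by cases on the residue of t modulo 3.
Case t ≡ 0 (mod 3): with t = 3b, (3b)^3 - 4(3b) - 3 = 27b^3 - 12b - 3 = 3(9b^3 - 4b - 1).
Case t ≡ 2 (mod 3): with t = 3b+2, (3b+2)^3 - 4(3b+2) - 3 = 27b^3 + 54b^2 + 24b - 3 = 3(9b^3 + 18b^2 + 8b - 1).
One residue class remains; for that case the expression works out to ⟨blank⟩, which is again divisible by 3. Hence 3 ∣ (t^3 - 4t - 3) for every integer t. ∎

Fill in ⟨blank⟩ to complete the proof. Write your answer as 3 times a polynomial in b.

Only t ≡ 1 (mod 3) is unaccounted for. Put t = 3b+1:
(3b+1)^3 - 4(3b+1) - 3 expands to 27b^3 + 27b^2 - 3b - 6,
and factoring out 3 leaves 3(9b^3 + 9b^2 - b - 2).

3(9b^3 + 9b^2 - b - 2)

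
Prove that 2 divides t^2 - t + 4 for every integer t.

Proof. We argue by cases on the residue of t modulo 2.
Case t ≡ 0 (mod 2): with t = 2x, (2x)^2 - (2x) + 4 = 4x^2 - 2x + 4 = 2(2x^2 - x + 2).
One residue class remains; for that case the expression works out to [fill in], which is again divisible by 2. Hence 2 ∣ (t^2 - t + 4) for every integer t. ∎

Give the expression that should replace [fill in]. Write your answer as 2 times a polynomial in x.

2(2x^2 + x + 2)

Only t ≡ 1 (mod 2) is unaccounted for. Put t = 2x+1:
(2x+1)^2 - (2x+1) + 4 expands to 4x^2 + 2x + 4,
and factoring out 2 leaves 2(2x^2 + x + 2).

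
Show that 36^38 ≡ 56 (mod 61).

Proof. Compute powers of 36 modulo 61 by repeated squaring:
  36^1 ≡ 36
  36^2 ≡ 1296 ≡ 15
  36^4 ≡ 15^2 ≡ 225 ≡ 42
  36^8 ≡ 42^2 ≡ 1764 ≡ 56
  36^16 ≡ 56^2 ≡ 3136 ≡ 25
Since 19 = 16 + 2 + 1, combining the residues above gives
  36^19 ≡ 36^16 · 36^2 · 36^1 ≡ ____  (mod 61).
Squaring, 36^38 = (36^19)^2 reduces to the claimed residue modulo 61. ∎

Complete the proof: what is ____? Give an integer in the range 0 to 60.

19

Multiply the listed residues: 25 · 15 · 36 = 375 → 13500.
Reducing modulo 61: 13500 = 221·61 + 19, so 36^19 ≡ 19.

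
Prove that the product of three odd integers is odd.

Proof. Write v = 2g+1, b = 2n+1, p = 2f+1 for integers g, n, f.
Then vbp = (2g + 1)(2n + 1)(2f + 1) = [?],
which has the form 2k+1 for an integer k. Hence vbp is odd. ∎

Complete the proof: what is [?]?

2(4fgn + 2fg + 2fn + f + 2gn + g + n) + 1

Expanding: (2g + 1)(2n + 1)(2f + 1) = 8fgn + 4fg + 4fn + 2f + 4gn + 2g + 2n + 1.
Every term except the constant is even, so this is 2(4fgn + 2fg + 2fn + f + 2gn + g + n) + 1,
and 4fgn + 2fg + 2fn + f + 2gn + g + n ∈ ℤ gives the required form.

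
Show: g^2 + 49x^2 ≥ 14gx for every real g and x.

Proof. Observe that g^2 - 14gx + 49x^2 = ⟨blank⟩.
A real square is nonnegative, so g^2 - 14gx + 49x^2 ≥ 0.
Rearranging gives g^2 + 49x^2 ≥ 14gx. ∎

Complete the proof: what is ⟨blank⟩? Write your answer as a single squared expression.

(g - 7x)^2

The leading and trailing coefficients are 1^2 and 7^2, and 14 = 2·1·7, so the trinomial is (g - 7x)^2.
Hence g^2 - 14gx + 49x^2 ≥ 0.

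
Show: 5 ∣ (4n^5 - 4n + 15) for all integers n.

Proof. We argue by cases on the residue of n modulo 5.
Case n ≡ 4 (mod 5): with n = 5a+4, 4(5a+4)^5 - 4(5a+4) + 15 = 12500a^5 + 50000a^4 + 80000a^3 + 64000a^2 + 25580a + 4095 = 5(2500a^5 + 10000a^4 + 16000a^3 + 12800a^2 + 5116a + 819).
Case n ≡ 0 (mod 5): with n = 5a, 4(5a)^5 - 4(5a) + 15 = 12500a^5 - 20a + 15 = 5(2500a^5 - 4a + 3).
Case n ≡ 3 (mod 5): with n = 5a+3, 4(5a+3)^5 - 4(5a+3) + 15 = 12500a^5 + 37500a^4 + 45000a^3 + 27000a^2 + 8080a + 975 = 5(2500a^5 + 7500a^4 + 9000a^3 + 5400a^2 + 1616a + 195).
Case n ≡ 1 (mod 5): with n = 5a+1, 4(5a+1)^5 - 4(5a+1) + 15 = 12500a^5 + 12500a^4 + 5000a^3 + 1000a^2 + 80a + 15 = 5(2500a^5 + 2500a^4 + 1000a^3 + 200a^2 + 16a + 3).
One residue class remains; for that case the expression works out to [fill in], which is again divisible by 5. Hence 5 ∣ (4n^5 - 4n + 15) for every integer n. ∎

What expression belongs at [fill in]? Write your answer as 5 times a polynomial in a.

Only n ≡ 2 (mod 5) is unaccounted for. Put n = 5a+2:
4(5a+2)^5 - 4(5a+2) + 15 expands to 12500a^5 + 25000a^4 + 20000a^3 + 8000a^2 + 1580a + 135,
and factoring out 5 leaves 5(2500a^5 + 5000a^4 + 4000a^3 + 1600a^2 + 316a + 27).

5(2500a^5 + 5000a^4 + 4000a^3 + 1600a^2 + 316a + 27)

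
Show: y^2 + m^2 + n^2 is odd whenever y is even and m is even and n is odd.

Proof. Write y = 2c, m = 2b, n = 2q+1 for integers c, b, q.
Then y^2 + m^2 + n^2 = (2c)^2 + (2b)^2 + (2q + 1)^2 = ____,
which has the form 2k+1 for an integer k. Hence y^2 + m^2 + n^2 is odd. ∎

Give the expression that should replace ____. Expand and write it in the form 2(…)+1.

2(2b^2 + 2c^2 + 2q^2 + 2q) + 1

Expanding: (2c)^2 + (2b)^2 + (2q + 1)^2 = 4b^2 + 4c^2 + 4q^2 + 4q + 1.
Every term except the constant is even, so this is 2(2b^2 + 2c^2 + 2q^2 + 2q) + 1,
and 2b^2 + 2c^2 + 2q^2 + 2q ∈ ℤ gives the required form.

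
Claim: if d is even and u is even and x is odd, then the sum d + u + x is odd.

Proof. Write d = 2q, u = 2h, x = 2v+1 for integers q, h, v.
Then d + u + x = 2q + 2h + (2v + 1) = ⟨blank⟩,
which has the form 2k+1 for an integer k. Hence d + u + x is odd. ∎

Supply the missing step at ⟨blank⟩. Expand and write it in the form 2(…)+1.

2(h + q + v) + 1

Expanding: 2q + 2h + (2v + 1) = 2h + 2q + 2v + 1.
Every term except the constant is even, so this is 2(h + q + v) + 1,
and h + q + v ∈ ℤ gives the required form.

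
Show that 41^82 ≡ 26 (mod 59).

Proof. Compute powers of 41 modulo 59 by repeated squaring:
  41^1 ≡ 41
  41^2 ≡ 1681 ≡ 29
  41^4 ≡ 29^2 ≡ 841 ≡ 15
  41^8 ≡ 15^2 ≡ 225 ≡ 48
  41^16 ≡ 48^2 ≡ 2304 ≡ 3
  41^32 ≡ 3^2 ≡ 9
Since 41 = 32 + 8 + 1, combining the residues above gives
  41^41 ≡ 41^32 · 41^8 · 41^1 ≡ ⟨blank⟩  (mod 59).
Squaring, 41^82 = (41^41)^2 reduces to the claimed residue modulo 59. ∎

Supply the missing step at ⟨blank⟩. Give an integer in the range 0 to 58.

Multiply the listed residues: 9 · 48 · 41 = 432 → 17712.
Reducing modulo 59: 17712 = 300·59 + 12, so 41^41 ≡ 12.

12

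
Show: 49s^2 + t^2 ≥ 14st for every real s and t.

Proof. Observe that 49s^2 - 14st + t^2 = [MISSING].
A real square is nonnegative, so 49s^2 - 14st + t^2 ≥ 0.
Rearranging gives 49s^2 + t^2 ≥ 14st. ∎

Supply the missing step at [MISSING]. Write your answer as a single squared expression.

(7s - t)^2

49s^2 - 14st + t^2 is a perfect-square trinomial: the outer terms are (7s)^2 and (t)^2, and the cross term is -2·7s·t.
So 49s^2 - 14st + t^2 = (7s - t)^2 ≥ 0.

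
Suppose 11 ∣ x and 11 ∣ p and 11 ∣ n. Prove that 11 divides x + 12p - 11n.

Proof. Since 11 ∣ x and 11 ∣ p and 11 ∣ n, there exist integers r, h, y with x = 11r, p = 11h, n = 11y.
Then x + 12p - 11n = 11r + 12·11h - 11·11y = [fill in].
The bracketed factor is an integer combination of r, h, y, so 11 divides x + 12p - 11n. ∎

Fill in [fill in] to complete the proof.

11(12h + r - 11y)

Pull the common 11 out of every term: 11r + 12·11h - 11·11y = 11(12h + r - 11y).
12h + r - 11y is an integer, which exhibits the divisibility.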